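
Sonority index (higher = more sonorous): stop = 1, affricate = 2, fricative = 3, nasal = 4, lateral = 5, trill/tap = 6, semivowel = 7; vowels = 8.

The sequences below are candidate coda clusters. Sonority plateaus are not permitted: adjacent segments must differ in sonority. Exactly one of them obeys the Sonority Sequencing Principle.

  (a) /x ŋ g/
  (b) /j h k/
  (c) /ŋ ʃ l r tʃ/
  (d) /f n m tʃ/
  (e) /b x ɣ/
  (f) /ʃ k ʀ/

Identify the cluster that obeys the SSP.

b

(a) 3-4-1 → violates
(b) 7-3-1 → obeys
(c) 4-3-5-6-2 → violates
(d) 3-4-4-2 → violates
(e) 1-3-3 → violates
(f) 3-1-6 → violates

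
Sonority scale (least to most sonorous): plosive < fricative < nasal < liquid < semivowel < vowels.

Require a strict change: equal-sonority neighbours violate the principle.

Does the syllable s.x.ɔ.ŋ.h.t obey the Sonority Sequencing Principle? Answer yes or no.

Onset: /s/ is a fricative (sonority 2), /x/ is a fricative (sonority 2); then the nucleus /ɔ/ (sonority 6).
Onset profile 2-2-6 — does not strictly rise throughout.
Coda: /ŋ/ is a nasal (sonority 3), /h/ is a fricative (sonority 2), /t/ is a plosive (sonority 1).
Coda profile 6-3-2-1 — falls from the nucleus.

no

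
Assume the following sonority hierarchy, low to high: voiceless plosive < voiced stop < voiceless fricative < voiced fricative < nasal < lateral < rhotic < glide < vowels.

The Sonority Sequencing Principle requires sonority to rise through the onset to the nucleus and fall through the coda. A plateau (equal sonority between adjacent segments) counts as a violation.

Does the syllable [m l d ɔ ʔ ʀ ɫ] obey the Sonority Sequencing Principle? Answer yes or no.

no

Onset: /m/ is a nasal (sonority 5), /l/ is a lateral (sonority 6), /d/ is a voiced stop (sonority 2); then the nucleus /ɔ/ (sonority 9).
Onset profile 5-6-2-9 — does not strictly rise throughout.
Coda: /ʔ/ is a voiceless plosive (sonority 1), /ʀ/ is a rhotic (sonority 7), /ɫ/ is a lateral (sonority 6).
Coda profile 9-1-7-6 — does not strictly fall throughout.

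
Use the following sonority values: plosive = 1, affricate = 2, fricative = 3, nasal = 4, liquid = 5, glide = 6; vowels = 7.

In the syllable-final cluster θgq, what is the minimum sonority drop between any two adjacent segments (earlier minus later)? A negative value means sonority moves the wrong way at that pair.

0

/θ/ — fricative, sonority 3.
/g/ — plosive, sonority 1.
/q/ — plosive, sonority 1.
/θ/→/g/: change +2.
/g/→/q/: change +0.
Minimum = 0.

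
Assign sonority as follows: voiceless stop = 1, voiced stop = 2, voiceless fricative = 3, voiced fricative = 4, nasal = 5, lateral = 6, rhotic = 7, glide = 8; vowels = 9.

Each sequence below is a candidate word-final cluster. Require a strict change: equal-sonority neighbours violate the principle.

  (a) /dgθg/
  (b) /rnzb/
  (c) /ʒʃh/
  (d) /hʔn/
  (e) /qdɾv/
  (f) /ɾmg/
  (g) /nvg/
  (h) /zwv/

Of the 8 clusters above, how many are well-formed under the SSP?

3

(a) sonority 2-2-3-2: ill-formed.
(b) sonority 7-5-4-2: well-formed.
(c) sonority 4-3-3: ill-formed.
(d) sonority 3-1-5: ill-formed.
(e) sonority 1-2-7-4: ill-formed.
(f) sonority 7-5-2: well-formed.
(g) sonority 5-4-2: well-formed.
(h) sonority 4-8-4: ill-formed.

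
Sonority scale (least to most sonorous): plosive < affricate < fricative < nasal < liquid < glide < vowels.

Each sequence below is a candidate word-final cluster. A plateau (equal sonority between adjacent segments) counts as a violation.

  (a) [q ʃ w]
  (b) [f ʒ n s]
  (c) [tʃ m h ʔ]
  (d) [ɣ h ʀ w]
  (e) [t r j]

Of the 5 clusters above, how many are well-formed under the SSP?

(a) [q ʃ w]: profile 1-3-6 — violates.
(b) [f ʒ n s]: profile 3-3-4-3 — violates.
(c) [tʃ m h ʔ]: profile 2-4-3-1 — violates.
(d) [ɣ h ʀ w]: profile 3-3-5-6 — violates.
(e) [t r j]: profile 1-5-6 — violates.

0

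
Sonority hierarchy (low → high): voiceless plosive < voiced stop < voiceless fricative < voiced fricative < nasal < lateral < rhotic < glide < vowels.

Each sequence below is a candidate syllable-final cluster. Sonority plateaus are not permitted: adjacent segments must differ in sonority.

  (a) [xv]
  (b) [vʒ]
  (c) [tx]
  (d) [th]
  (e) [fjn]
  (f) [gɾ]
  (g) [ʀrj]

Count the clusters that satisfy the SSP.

0

(a) 3-4 → violates
(b) 4-4 → violates
(c) 1-3 → violates
(d) 1-3 → violates
(e) 3-8-5 → violates
(f) 2-7 → violates
(g) 7-7-8 → violates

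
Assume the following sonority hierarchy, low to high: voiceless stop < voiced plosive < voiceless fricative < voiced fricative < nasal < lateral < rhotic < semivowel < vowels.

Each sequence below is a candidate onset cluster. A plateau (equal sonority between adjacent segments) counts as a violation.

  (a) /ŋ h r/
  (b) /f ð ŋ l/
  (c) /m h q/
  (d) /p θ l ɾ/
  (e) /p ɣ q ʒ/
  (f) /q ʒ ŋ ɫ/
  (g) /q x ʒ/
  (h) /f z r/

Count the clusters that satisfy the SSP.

5

(a) /ŋ h r/: profile 5-3-7 — violates.
(b) /f ð ŋ l/: profile 3-4-5-6 — obeys.
(c) /m h q/: profile 5-3-1 — violates.
(d) /p θ l ɾ/: profile 1-3-6-7 — obeys.
(e) /p ɣ q ʒ/: profile 1-4-1-4 — violates.
(f) /q ʒ ŋ ɫ/: profile 1-4-5-6 — obeys.
(g) /q x ʒ/: profile 1-3-4 — obeys.
(h) /f z r/: profile 3-4-7 — obeys.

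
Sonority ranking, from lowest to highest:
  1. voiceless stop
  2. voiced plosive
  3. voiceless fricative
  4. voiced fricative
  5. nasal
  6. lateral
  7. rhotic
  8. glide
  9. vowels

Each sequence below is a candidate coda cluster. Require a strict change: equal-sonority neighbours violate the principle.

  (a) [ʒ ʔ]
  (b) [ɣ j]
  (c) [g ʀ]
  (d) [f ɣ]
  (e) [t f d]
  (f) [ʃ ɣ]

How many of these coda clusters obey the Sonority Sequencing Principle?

(a) 4-1 → obeys
(b) 4-8 → violates
(c) 2-7 → violates
(d) 3-4 → violates
(e) 1-3-2 → violates
(f) 3-4 → violates

1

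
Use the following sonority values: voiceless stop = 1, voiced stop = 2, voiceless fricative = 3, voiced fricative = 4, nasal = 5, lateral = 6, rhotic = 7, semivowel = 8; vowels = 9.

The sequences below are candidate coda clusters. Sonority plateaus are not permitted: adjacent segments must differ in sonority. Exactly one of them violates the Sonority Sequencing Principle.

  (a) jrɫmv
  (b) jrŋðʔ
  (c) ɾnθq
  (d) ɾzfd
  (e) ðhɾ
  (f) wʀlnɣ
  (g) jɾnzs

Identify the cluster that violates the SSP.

(a) jrɫmv: profile 8-7-6-5-4 — obeys.
(b) jrŋðʔ: profile 8-7-5-4-1 — obeys.
(c) ɾnθq: profile 7-5-3-1 — obeys.
(d) ɾzfd: profile 7-4-3-2 — obeys.
(e) ðhɾ: profile 4-3-7 — violates.
(f) wʀlnɣ: profile 8-7-6-5-4 — obeys.
(g) jɾnzs: profile 8-7-5-4-3 — obeys.

e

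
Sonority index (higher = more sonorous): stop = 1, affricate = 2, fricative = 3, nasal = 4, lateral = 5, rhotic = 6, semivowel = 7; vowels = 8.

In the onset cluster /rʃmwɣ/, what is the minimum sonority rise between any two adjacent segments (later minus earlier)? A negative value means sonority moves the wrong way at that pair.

-4

/r/ is a rhotic (sonority 6).
/ʃ/ is a fricative (sonority 3).
/m/ is a nasal (sonority 4).
/w/ is a semivowel (sonority 7).
/ɣ/ is a fricative (sonority 3).
/r/→/ʃ/: change -3.
/ʃ/→/m/: change +1.
/m/→/w/: change +3.
/w/→/ɣ/: change -4.
Minimum = -4.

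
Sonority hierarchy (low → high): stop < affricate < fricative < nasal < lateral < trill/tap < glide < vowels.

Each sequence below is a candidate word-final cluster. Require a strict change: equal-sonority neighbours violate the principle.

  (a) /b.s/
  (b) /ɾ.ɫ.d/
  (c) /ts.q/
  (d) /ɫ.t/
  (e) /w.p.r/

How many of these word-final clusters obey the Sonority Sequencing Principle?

3

(a) sonority 1-3: ill-formed.
(b) sonority 6-5-1: well-formed.
(c) sonority 2-1: well-formed.
(d) sonority 5-1: well-formed.
(e) sonority 7-1-6: ill-formed.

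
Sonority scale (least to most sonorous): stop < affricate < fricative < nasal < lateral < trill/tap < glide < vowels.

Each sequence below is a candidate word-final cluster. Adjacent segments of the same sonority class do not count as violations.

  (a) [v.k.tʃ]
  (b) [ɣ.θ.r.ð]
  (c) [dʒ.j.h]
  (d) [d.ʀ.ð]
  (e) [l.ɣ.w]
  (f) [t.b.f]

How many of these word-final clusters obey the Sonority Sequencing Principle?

(a) 3-1-2 → violates
(b) 3-3-6-3 → violates
(c) 2-7-3 → violates
(d) 1-6-3 → violates
(e) 5-3-7 → violates
(f) 1-1-3 → violates

0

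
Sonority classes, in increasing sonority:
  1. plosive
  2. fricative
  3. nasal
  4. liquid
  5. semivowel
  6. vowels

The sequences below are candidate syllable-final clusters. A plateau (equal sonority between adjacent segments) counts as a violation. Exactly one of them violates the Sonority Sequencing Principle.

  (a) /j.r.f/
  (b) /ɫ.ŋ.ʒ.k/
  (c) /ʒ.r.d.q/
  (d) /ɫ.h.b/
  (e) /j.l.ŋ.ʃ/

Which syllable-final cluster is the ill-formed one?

(a) 5-4-2 → obeys
(b) 4-3-2-1 → obeys
(c) 2-4-1-1 → violates
(d) 4-2-1 → obeys
(e) 5-4-3-2 → obeys

c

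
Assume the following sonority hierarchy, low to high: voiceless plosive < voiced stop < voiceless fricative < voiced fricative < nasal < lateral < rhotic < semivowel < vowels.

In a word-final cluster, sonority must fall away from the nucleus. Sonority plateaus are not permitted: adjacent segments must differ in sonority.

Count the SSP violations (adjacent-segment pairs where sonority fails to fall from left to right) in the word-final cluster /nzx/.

/n/: nasal = 5.
/z/: voiced fricative = 4.
/x/: voiceless fricative = 3.
/n/→/z/: 5→4 (falls) — ok.
/z/→/x/: 4→3 (falls) — ok.

0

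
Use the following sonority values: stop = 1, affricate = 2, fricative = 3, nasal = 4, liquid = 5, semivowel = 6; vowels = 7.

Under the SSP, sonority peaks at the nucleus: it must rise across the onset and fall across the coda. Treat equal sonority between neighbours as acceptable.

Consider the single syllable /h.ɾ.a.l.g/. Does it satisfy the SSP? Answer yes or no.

Onset: /h/ is a fricative (sonority 3), /ɾ/ is a liquid (sonority 5); then the nucleus /a/ (sonority 7).
Onset profile 3-5-7 — rises to the nucleus.
Coda: /l/ is a liquid (sonority 5), /g/ is a stop (sonority 1).
Coda profile 7-5-1 — falls from the nucleus.

yes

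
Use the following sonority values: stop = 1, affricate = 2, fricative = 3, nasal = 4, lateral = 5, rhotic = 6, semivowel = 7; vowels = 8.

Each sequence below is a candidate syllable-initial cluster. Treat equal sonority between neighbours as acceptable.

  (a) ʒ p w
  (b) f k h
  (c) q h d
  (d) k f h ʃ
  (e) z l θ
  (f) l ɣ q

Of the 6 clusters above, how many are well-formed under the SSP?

1

(a) sonority 3-1-7: ill-formed.
(b) sonority 3-1-3: ill-formed.
(c) sonority 1-3-1: ill-formed.
(d) sonority 1-3-3-3: well-formed.
(e) sonority 3-5-3: ill-formed.
(f) sonority 5-3-1: ill-formed.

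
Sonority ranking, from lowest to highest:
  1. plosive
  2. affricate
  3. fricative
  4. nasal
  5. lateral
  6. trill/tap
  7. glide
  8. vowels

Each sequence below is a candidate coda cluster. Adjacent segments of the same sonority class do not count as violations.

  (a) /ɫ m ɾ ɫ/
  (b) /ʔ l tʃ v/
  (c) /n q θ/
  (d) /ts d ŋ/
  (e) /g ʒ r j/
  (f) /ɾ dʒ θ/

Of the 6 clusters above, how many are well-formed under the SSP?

(a) /ɫ m ɾ ɫ/: profile 5-4-6-5 — violates.
(b) /ʔ l tʃ v/: profile 1-5-2-3 — violates.
(c) /n q θ/: profile 4-1-3 — violates.
(d) /ts d ŋ/: profile 2-1-4 — violates.
(e) /g ʒ r j/: profile 1-3-6-7 — violates.
(f) /ɾ dʒ θ/: profile 6-2-3 — violates.

0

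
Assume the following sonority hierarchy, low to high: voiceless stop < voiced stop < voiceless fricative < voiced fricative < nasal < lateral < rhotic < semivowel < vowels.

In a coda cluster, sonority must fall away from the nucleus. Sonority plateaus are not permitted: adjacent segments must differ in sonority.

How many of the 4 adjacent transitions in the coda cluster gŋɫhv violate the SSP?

3

/g/ — voiced stop, sonority 2.
/ŋ/ — nasal, sonority 5.
/ɫ/ — lateral, sonority 6.
/h/ — voiceless fricative, sonority 3.
/v/ — voiced fricative, sonority 4.
/g/→/ŋ/: 2→5 (does not fall) — violation.
/ŋ/→/ɫ/: 5→6 (does not fall) — violation.
/ɫ/→/h/: 6→3 (falls) — ok.
/h/→/v/: 3→4 (does not fall) — violation.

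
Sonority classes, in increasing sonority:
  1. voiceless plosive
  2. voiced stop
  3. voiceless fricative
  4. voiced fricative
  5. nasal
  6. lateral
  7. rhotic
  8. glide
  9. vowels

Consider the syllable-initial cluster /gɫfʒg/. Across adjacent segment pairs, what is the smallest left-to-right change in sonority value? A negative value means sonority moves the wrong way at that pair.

/g/ is a voiced stop (sonority 2).
/ɫ/ is a lateral (sonority 6).
/f/ is a voiceless fricative (sonority 3).
/ʒ/ is a voiced fricative (sonority 4).
/g/ is a voiced stop (sonority 2).
/g/→/ɫ/: change +4.
/ɫ/→/f/: change -3.
/f/→/ʒ/: change +1.
/ʒ/→/g/: change -2.
Minimum = -3.

-3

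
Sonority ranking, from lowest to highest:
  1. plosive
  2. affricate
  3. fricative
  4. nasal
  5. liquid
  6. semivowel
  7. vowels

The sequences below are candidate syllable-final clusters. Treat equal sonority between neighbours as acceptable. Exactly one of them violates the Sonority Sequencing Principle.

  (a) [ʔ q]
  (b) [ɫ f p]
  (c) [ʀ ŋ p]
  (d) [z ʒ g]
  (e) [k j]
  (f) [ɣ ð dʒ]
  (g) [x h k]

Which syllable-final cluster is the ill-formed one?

e

(a) sonority 1-1: well-formed.
(b) sonority 5-3-1: well-formed.
(c) sonority 5-4-1: well-formed.
(d) sonority 3-3-1: well-formed.
(e) sonority 1-6: ill-formed.
(f) sonority 3-3-2: well-formed.
(g) sonority 3-3-1: well-formed.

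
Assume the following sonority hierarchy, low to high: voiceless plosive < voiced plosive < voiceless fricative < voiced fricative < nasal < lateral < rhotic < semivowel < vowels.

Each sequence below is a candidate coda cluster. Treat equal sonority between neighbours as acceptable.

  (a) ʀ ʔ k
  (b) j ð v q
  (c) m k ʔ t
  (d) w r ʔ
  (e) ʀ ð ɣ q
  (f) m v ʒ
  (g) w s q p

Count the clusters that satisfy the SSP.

(a) 7-1-1 → obeys
(b) 8-4-4-1 → obeys
(c) 5-1-1-1 → obeys
(d) 8-7-1 → obeys
(e) 7-4-4-1 → obeys
(f) 5-4-4 → obeys
(g) 8-3-1-1 → obeys

7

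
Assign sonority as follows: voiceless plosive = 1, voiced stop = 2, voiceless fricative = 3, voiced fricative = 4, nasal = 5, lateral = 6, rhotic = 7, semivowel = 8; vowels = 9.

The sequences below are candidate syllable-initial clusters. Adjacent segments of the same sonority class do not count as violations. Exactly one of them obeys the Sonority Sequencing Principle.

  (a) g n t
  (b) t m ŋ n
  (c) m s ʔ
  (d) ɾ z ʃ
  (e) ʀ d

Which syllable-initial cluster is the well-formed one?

b

(a) sonority 2-5-1: ill-formed.
(b) sonority 1-5-5-5: well-formed.
(c) sonority 5-3-1: ill-formed.
(d) sonority 7-4-3: ill-formed.
(e) sonority 7-2: ill-formed.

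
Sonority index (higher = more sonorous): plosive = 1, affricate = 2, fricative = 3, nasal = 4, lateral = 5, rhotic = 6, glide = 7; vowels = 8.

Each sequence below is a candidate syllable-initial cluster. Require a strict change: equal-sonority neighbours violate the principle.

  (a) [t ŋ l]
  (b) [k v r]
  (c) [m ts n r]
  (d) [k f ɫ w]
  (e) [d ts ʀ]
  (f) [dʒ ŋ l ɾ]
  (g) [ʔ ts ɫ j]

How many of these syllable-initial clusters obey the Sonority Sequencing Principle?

(a) sonority 1-4-5: well-formed.
(b) sonority 1-3-6: well-formed.
(c) sonority 4-2-4-6: ill-formed.
(d) sonority 1-3-5-7: well-formed.
(e) sonority 1-2-6: well-formed.
(f) sonority 2-4-5-6: well-formed.
(g) sonority 1-2-5-7: well-formed.

6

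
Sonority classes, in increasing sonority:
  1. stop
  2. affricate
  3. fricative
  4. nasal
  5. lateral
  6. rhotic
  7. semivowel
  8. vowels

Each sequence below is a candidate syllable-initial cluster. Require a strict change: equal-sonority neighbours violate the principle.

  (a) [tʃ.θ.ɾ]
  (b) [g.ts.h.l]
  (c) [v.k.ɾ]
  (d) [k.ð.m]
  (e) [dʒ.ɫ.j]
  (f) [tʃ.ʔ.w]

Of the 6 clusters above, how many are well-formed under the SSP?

4

(a) [tʃ.θ.ɾ]: profile 2-3-6 — obeys.
(b) [g.ts.h.l]: profile 1-2-3-5 — obeys.
(c) [v.k.ɾ]: profile 3-1-6 — violates.
(d) [k.ð.m]: profile 1-3-4 — obeys.
(e) [dʒ.ɫ.j]: profile 2-5-7 — obeys.
(f) [tʃ.ʔ.w]: profile 2-1-7 — violates.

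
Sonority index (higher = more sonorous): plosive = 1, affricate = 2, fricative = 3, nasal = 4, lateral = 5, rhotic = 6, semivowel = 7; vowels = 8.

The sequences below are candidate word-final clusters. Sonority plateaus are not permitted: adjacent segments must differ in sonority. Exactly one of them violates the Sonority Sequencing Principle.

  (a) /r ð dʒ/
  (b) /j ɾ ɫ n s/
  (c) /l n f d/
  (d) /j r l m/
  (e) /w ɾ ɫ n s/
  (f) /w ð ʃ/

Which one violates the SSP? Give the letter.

f

(a) 6-3-2 → obeys
(b) 7-6-5-4-3 → obeys
(c) 5-4-3-1 → obeys
(d) 7-6-5-4 → obeys
(e) 7-6-5-4-3 → obeys
(f) 7-3-3 → violates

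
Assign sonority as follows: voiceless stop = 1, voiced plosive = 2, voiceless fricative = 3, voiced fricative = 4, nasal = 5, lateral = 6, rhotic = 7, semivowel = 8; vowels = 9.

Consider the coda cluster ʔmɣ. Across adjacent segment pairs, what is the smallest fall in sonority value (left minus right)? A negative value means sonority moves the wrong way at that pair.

-4

/ʔ/ — voiceless stop, sonority 1.
/m/ — nasal, sonority 5.
/ɣ/ — voiced fricative, sonority 4.
/ʔ/→/m/: change -4.
/m/→/ɣ/: change +1.
Minimum = -4.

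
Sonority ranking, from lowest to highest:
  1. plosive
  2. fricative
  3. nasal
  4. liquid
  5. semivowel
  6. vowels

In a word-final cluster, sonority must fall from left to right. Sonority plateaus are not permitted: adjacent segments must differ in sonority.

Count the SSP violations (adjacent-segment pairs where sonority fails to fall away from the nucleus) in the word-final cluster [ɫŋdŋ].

/ɫ/: liquid = 4.
/ŋ/: nasal = 3.
/d/: plosive = 1.
/ŋ/: nasal = 3.
/ɫ/→/ŋ/: 4→3 (falls) — ok.
/ŋ/→/d/: 3→1 (falls) — ok.
/d/→/ŋ/: 1→3 (does not fall) — violation.

1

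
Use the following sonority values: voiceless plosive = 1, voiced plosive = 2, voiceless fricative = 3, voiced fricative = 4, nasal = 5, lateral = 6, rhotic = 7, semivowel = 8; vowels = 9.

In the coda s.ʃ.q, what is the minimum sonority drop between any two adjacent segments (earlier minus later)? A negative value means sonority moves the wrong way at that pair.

/s/: voiceless fricative = 3.
/ʃ/: voiceless fricative = 3.
/q/: voiceless plosive = 1.
/s/→/ʃ/: change +0.
/ʃ/→/q/: change +2.
Minimum = 0.

0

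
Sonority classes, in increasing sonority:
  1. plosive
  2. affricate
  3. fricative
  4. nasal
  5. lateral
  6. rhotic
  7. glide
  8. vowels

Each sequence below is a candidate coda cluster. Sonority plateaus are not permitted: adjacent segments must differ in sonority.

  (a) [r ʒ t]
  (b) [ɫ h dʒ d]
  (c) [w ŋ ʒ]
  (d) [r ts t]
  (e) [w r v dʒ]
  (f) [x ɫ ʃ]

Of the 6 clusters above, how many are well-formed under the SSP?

5

(a) 6-3-1 → obeys
(b) 5-3-2-1 → obeys
(c) 7-4-3 → obeys
(d) 6-2-1 → obeys
(e) 7-6-3-2 → obeys
(f) 3-5-3 → violates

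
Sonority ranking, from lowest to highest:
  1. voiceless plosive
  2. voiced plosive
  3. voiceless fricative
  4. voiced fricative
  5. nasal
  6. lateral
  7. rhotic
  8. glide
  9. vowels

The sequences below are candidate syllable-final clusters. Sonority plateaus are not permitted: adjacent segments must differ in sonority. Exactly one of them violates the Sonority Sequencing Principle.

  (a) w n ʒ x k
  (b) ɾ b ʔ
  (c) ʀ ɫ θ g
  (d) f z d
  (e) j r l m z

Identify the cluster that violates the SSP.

d

(a) sonority 8-5-4-3-1: well-formed.
(b) sonority 7-2-1: well-formed.
(c) sonority 7-6-3-2: well-formed.
(d) sonority 3-4-2: ill-formed.
(e) sonority 8-7-6-5-4: well-formed.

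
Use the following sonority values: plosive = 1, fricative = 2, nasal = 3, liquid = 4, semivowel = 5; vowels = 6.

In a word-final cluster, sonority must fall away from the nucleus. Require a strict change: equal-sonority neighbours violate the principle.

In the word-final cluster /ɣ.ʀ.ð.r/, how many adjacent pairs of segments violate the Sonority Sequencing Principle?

/ɣ/: fricative = 2.
/ʀ/: liquid = 4.
/ð/: fricative = 2.
/r/: liquid = 4.
/ɣ/→/ʀ/: 2→4 (does not fall) — violation.
/ʀ/→/ð/: 4→2 (falls) — ok.
/ð/→/r/: 2→4 (does not fall) — violation.

2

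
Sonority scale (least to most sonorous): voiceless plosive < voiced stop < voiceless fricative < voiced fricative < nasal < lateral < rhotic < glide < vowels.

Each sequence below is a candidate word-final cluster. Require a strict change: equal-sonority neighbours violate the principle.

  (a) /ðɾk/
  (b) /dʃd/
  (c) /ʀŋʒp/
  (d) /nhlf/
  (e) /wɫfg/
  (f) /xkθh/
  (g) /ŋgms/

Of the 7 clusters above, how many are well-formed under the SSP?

2

(a) sonority 4-7-1: ill-formed.
(b) sonority 2-3-2: ill-formed.
(c) sonority 7-5-4-1: well-formed.
(d) sonority 5-3-6-3: ill-formed.
(e) sonority 8-6-3-2: well-formed.
(f) sonority 3-1-3-3: ill-formed.
(g) sonority 5-2-5-3: ill-formed.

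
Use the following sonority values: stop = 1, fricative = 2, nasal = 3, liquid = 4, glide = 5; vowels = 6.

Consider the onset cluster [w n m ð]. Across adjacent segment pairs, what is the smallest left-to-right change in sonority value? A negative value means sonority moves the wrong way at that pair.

-2

/w/: glide = 5.
/n/: nasal = 3.
/m/: nasal = 3.
/ð/: fricative = 2.
/w/→/n/: change -2.
/n/→/m/: change +0.
/m/→/ð/: change -1.
Minimum = -2.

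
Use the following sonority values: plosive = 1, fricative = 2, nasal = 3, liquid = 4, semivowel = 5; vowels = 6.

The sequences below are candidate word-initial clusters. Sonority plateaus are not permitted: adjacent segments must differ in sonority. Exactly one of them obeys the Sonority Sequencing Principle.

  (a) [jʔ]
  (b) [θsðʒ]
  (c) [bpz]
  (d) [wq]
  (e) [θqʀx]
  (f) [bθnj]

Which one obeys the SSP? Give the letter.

f

(a) [jʔ]: profile 5-1 — violates.
(b) [θsðʒ]: profile 2-2-2-2 — violates.
(c) [bpz]: profile 1-1-2 — violates.
(d) [wq]: profile 5-1 — violates.
(e) [θqʀx]: profile 2-1-4-2 — violates.
(f) [bθnj]: profile 1-2-3-5 — obeys.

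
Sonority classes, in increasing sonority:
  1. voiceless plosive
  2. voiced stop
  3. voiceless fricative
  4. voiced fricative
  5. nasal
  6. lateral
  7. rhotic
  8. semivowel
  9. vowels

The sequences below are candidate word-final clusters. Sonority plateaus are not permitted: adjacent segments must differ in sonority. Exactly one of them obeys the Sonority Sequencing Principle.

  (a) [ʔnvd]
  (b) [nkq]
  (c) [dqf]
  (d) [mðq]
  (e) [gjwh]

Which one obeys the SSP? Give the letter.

d

(a) sonority 1-5-4-2: ill-formed.
(b) sonority 5-1-1: ill-formed.
(c) sonority 2-1-3: ill-formed.
(d) sonority 5-4-1: well-formed.
(e) sonority 2-8-8-3: ill-formed.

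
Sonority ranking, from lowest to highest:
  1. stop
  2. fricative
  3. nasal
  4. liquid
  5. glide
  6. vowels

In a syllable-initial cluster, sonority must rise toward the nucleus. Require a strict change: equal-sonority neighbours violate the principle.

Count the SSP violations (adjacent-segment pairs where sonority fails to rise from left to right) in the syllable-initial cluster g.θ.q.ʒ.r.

/g/ is a stop (sonority 1).
/θ/ is a fricative (sonority 2).
/q/ is a stop (sonority 1).
/ʒ/ is a fricative (sonority 2).
/r/ is a liquid (sonority 4).
/g/→/θ/: 1→2 (rises) — ok.
/θ/→/q/: 2→1 (does not rise) — violation.
/q/→/ʒ/: 1→2 (rises) — ok.
/ʒ/→/r/: 2→4 (rises) — ok.

1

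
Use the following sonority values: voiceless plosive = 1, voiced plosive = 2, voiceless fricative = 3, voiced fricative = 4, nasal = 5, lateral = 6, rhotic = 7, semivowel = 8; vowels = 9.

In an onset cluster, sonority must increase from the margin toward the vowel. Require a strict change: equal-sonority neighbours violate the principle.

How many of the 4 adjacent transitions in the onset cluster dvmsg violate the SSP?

2

/d/ — voiced plosive, sonority 2.
/v/ — voiced fricative, sonority 4.
/m/ — nasal, sonority 5.
/s/ — voiceless fricative, sonority 3.
/g/ — voiced plosive, sonority 2.
/d/→/v/: 2→4 (rises) — ok.
/v/→/m/: 4→5 (rises) — ok.
/m/→/s/: 5→3 (does not rise) — violation.
/s/→/g/: 3→2 (does not rise) — violation.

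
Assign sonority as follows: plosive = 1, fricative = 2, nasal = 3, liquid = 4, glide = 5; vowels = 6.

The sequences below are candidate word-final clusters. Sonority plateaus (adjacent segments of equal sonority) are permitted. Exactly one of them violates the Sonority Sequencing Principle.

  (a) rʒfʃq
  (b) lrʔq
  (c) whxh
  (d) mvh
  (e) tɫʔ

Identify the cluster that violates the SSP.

e

(a) sonority 4-2-2-2-1: well-formed.
(b) sonority 4-4-1-1: well-formed.
(c) sonority 5-2-2-2: well-formed.
(d) sonority 3-2-2: well-formed.
(e) sonority 1-4-1: ill-formed.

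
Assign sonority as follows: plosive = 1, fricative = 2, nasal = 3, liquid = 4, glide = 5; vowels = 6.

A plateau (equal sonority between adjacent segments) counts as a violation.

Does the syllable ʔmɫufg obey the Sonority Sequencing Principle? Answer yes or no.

Onset: /ʔ/ is a plosive (sonority 1), /m/ is a nasal (sonority 3), /ɫ/ is a liquid (sonority 4); then the nucleus /u/ (sonority 6).
Onset profile 1-3-4-6 — rises to the nucleus.
Coda: /f/ is a fricative (sonority 2), /g/ is a plosive (sonority 1).
Coda profile 6-2-1 — falls from the nucleus.

yes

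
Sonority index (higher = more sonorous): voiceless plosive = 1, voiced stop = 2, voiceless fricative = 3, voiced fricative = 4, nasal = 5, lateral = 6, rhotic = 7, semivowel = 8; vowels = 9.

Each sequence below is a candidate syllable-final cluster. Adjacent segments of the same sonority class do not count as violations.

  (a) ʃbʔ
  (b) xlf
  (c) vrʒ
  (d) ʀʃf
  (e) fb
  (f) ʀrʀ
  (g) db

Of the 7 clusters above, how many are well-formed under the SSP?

5

(a) 3-2-1 → obeys
(b) 3-6-3 → violates
(c) 4-7-4 → violates
(d) 7-3-3 → obeys
(e) 3-2 → obeys
(f) 7-7-7 → obeys
(g) 2-2 → obeys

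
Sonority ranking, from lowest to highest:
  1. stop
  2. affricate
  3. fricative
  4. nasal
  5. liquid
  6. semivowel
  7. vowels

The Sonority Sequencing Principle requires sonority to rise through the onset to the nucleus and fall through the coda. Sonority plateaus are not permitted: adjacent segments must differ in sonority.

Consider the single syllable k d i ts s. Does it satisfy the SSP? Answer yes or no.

no

Onset: /k/ is a stop (sonority 1), /d/ is a stop (sonority 1); then the nucleus /i/ (sonority 7).
Onset profile 1-1-7 — does not strictly rise throughout.
Coda: /ts/ is an affricate (sonority 2), /s/ is a fricative (sonority 3).
Coda profile 7-2-3 — does not strictly fall throughout.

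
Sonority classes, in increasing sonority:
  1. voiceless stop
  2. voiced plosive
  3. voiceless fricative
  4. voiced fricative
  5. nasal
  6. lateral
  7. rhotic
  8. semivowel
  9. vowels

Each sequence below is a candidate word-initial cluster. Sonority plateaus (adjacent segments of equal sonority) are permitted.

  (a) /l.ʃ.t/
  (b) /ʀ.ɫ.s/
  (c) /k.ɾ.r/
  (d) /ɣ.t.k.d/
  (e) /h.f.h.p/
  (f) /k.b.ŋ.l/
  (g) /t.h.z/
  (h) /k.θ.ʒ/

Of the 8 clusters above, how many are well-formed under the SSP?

(a) sonority 6-3-1: ill-formed.
(b) sonority 7-6-3: ill-formed.
(c) sonority 1-7-7: well-formed.
(d) sonority 4-1-1-2: ill-formed.
(e) sonority 3-3-3-1: ill-formed.
(f) sonority 1-2-5-6: well-formed.
(g) sonority 1-3-4: well-formed.
(h) sonority 1-3-4: well-formed.

4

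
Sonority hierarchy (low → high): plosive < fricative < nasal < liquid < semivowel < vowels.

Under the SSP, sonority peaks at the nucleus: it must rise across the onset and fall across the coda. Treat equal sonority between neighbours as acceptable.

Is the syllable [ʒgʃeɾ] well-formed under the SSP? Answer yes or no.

Onset: /ʒ/ is a fricative (sonority 2), /g/ is a plosive (sonority 1), /ʃ/ is a fricative (sonority 2); then the nucleus /e/ (sonority 6).
Onset profile 2-1-2-6 — does not rise throughout.
Coda: /ɾ/ is a liquid (sonority 4).
Coda profile 6-4 — falls from the nucleus.

no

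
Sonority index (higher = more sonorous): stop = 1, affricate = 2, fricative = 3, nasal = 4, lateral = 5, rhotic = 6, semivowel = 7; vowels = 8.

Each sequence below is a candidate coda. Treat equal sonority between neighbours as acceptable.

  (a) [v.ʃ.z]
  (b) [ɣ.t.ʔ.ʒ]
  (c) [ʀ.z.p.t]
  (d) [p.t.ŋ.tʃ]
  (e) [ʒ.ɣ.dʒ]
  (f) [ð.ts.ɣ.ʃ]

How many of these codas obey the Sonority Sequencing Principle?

3

(a) [v.ʃ.z]: profile 3-3-3 — obeys.
(b) [ɣ.t.ʔ.ʒ]: profile 3-1-1-3 — violates.
(c) [ʀ.z.p.t]: profile 6-3-1-1 — obeys.
(d) [p.t.ŋ.tʃ]: profile 1-1-4-2 — violates.
(e) [ʒ.ɣ.dʒ]: profile 3-3-2 — obeys.
(f) [ð.ts.ɣ.ʃ]: profile 3-2-3-3 — violates.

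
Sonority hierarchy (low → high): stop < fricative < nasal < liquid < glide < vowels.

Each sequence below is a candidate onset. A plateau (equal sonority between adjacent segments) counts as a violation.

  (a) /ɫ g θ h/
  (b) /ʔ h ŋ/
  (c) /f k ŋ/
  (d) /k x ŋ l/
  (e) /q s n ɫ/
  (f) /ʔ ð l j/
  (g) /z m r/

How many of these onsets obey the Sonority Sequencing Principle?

5

(a) /ɫ g θ h/: profile 4-1-2-2 — violates.
(b) /ʔ h ŋ/: profile 1-2-3 — obeys.
(c) /f k ŋ/: profile 2-1-3 — violates.
(d) /k x ŋ l/: profile 1-2-3-4 — obeys.
(e) /q s n ɫ/: profile 1-2-3-4 — obeys.
(f) /ʔ ð l j/: profile 1-2-4-5 — obeys.
(g) /z m r/: profile 2-3-4 — obeys.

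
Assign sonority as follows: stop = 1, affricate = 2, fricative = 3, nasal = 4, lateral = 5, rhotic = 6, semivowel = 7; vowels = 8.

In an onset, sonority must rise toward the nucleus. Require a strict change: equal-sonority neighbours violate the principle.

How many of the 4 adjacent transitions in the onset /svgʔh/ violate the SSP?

3

/s/ is a fricative (sonority 3).
/v/ is a fricative (sonority 3).
/g/ is a stop (sonority 1).
/ʔ/ is a stop (sonority 1).
/h/ is a fricative (sonority 3).
/s/→/v/: 3→3 (plateau) — violation.
/v/→/g/: 3→1 (does not rise) — violation.
/g/→/ʔ/: 1→1 (plateau) — violation.
/ʔ/→/h/: 1→3 (rises) — ok.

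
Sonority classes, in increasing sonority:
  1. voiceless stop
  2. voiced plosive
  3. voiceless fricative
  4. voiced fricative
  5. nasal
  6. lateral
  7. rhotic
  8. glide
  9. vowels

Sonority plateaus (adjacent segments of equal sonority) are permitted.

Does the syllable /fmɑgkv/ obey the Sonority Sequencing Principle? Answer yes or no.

Onset: /f/ is a voiceless fricative (sonority 3), /m/ is a nasal (sonority 5); then the nucleus /ɑ/ (sonority 9).
Onset profile 3-5-9 — rises to the nucleus.
Coda: /g/ is a voiced plosive (sonority 2), /k/ is a voiceless stop (sonority 1), /v/ is a voiced fricative (sonority 4).
Coda profile 9-2-1-4 — does not fall throughout.

no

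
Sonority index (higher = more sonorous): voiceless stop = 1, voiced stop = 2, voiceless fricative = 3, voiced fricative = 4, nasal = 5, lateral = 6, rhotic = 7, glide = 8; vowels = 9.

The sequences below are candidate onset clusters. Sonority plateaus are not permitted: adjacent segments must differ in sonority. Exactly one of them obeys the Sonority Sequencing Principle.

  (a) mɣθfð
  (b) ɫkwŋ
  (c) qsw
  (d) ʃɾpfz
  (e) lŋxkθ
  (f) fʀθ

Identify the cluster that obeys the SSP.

(a) mɣθfð: profile 5-4-3-3-4 — violates.
(b) ɫkwŋ: profile 6-1-8-5 — violates.
(c) qsw: profile 1-3-8 — obeys.
(d) ʃɾpfz: profile 3-7-1-3-4 — violates.
(e) lŋxkθ: profile 6-5-3-1-3 — violates.
(f) fʀθ: profile 3-7-3 — violates.

c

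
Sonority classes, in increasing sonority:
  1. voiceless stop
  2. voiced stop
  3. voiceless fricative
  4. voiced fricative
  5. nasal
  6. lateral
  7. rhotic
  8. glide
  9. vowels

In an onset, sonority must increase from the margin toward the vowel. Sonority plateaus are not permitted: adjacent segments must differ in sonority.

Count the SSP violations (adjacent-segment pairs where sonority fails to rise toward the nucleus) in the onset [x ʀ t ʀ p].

2

/x/ — voiceless fricative, sonority 3.
/ʀ/ — rhotic, sonority 7.
/t/ — voiceless stop, sonority 1.
/ʀ/ — rhotic, sonority 7.
/p/ — voiceless stop, sonority 1.
/x/→/ʀ/: 3→7 (rises) — ok.
/ʀ/→/t/: 7→1 (does not rise) — violation.
/t/→/ʀ/: 1→7 (rises) — ok.
/ʀ/→/p/: 7→1 (does not rise) — violation.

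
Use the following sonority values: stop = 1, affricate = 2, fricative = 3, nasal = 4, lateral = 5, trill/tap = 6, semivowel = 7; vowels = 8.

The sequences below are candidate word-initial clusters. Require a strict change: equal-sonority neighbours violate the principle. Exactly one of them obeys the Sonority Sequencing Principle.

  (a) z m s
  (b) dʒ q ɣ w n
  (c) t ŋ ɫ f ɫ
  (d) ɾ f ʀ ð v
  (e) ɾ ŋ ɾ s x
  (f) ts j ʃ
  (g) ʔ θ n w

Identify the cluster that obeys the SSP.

g

(a) z m s: profile 3-4-3 — violates.
(b) dʒ q ɣ w n: profile 2-1-3-7-4 — violates.
(c) t ŋ ɫ f ɫ: profile 1-4-5-3-5 — violates.
(d) ɾ f ʀ ð v: profile 6-3-6-3-3 — violates.
(e) ɾ ŋ ɾ s x: profile 6-4-6-3-3 — violates.
(f) ts j ʃ: profile 2-7-3 — violates.
(g) ʔ θ n w: profile 1-3-4-7 — obeys.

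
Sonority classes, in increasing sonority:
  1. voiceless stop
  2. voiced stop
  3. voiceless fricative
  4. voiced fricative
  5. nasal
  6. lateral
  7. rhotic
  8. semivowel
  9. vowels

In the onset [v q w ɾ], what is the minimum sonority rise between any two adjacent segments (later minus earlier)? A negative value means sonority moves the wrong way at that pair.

-3

/v/ — voiced fricative, sonority 4.
/q/ — voiceless stop, sonority 1.
/w/ — semivowel, sonority 8.
/ɾ/ — rhotic, sonority 7.
/v/→/q/: change -3.
/q/→/w/: change +7.
/w/→/ɾ/: change -1.
Minimum = -3.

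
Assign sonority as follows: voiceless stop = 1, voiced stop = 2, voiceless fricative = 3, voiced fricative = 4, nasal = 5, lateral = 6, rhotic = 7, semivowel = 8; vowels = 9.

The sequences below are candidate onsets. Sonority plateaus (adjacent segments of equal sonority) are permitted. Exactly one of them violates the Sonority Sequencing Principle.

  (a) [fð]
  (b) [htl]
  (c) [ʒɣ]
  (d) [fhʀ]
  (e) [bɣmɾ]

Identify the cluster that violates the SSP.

b

(a) 3-4 → obeys
(b) 3-1-6 → violates
(c) 4-4 → obeys
(d) 3-3-7 → obeys
(e) 2-4-5-7 → obeys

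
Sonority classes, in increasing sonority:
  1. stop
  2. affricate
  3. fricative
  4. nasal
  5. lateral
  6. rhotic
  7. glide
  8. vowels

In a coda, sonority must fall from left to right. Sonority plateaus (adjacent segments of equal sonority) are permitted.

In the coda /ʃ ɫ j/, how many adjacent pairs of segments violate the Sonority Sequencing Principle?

2

/ʃ/: fricative = 3.
/ɫ/: lateral = 5.
/j/: glide = 7.
/ʃ/→/ɫ/: 3→5 (does not fall) — violation.
/ɫ/→/j/: 5→7 (does not fall) — violation.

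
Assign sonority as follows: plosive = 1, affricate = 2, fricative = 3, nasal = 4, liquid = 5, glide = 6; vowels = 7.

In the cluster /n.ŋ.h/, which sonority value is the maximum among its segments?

4

/n/ — nasal, sonority 4.
/ŋ/ — nasal, sonority 4.
/h/ — fricative, sonority 3.
The maximum is 4.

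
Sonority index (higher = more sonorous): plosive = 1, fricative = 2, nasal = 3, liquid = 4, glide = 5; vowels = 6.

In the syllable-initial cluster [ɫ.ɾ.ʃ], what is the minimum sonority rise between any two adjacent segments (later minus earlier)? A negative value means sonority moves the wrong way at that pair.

-2

/ɫ/ — liquid, sonority 4.
/ɾ/ — liquid, sonority 4.
/ʃ/ — fricative, sonority 2.
/ɫ/→/ɾ/: change +0.
/ɾ/→/ʃ/: change -2.
Minimum = -2.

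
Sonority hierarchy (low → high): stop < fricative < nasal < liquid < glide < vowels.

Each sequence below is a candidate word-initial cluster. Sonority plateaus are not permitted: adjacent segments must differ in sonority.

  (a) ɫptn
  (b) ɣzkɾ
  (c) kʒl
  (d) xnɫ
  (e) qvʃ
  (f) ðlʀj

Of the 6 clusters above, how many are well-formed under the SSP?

(a) 4-1-1-3 → violates
(b) 2-2-1-4 → violates
(c) 1-2-4 → obeys
(d) 2-3-4 → obeys
(e) 1-2-2 → violates
(f) 2-4-4-5 → violates

2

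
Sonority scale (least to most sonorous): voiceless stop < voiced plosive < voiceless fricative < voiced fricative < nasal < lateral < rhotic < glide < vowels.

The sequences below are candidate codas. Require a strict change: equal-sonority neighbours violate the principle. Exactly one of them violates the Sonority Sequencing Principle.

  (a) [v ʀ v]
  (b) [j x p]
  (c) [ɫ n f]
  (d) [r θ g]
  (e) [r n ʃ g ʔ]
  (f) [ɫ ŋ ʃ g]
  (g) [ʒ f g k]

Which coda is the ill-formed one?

(a) 4-7-4 → violates
(b) 8-3-1 → obeys
(c) 6-5-3 → obeys
(d) 7-3-2 → obeys
(e) 7-5-3-2-1 → obeys
(f) 6-5-3-2 → obeys
(g) 4-3-2-1 → obeys

a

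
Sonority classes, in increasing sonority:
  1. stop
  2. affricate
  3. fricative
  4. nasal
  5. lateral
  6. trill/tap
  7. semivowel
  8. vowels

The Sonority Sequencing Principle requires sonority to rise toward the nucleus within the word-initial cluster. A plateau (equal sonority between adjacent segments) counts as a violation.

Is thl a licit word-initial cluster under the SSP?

/t/ — stop, sonority 1.
/h/ — fricative, sonority 3.
/l/ — lateral, sonority 5.
The profile 1-3-5 strictly rises, so the word-initial cluster satisfies the SSP.

yes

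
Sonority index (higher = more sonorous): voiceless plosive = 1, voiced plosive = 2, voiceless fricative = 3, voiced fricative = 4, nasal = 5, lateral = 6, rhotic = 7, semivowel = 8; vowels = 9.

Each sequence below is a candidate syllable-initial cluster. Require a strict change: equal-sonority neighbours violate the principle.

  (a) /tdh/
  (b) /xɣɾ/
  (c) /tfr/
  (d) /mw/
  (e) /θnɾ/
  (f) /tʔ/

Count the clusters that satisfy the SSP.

5

(a) 1-2-3 → obeys
(b) 3-4-7 → obeys
(c) 1-3-7 → obeys
(d) 5-8 → obeys
(e) 3-5-7 → obeys
(f) 1-1 → violates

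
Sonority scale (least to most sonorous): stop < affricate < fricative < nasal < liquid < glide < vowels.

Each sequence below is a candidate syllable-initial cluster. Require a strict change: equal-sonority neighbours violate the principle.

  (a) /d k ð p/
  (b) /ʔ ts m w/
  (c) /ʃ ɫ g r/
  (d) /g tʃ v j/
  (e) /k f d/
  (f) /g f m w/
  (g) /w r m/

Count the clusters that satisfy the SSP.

3

(a) sonority 1-1-3-1: ill-formed.
(b) sonority 1-2-4-6: well-formed.
(c) sonority 3-5-1-5: ill-formed.
(d) sonority 1-2-3-6: well-formed.
(e) sonority 1-3-1: ill-formed.
(f) sonority 1-3-4-6: well-formed.
(g) sonority 6-5-4: ill-formed.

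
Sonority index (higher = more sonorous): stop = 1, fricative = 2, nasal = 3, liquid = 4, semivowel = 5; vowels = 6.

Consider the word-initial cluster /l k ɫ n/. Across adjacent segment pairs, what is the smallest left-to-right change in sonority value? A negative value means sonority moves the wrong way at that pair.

/l/ is a liquid (sonority 4).
/k/ is a stop (sonority 1).
/ɫ/ is a liquid (sonority 4).
/n/ is a nasal (sonority 3).
/l/→/k/: change -3.
/k/→/ɫ/: change +3.
/ɫ/→/n/: change -1.
Minimum = -3.

-3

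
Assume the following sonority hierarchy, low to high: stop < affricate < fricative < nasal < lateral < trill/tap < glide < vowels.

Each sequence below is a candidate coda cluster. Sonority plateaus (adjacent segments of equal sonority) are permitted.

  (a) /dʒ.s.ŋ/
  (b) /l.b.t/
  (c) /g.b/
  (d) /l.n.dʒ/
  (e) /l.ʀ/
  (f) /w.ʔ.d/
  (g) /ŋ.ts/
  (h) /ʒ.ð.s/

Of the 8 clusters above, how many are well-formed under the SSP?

(a) /dʒ.s.ŋ/: profile 2-3-4 — violates.
(b) /l.b.t/: profile 5-1-1 — obeys.
(c) /g.b/: profile 1-1 — obeys.
(d) /l.n.dʒ/: profile 5-4-2 — obeys.
(e) /l.ʀ/: profile 5-6 — violates.
(f) /w.ʔ.d/: profile 7-1-1 — obeys.
(g) /ŋ.ts/: profile 4-2 — obeys.
(h) /ʒ.ð.s/: profile 3-3-3 — obeys.

6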